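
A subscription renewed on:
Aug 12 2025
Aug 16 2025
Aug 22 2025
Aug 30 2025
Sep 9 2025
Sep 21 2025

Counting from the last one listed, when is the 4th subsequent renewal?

Gaps: 4, 6, 8, 10, 12 days — each gap is 2 larger than the previous one.
Next gap: 14 days. Sep 21 2025 + 14 days = Oct 5 2025.
Next gap: 16 days. Oct 5 2025 + 16 days = Oct 21 2025.
Next gap: 18 days. Oct 21 2025 + 18 days = Nov 8 2025.
Next gap: 20 days. Nov 8 2025 + 20 days = Nov 28 2025.

Nov 28 2025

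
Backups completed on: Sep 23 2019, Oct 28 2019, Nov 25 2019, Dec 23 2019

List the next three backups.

Jan 27 2020, Feb 24 2020, Mar 23 2020

These are Mondays at 28- or 35-day spacing (35, 28, 28).
The pattern: 4th Monday of the month.
4th Monday of January 2020: Jan 27 2020.
February 2020 — 4th Monday is Feb 24 2020.
March 2020 — 4th Monday is Mar 23 2020.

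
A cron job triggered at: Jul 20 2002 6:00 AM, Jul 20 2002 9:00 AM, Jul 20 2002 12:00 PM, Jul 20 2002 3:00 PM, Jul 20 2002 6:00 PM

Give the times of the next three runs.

Gaps: 3, 3, 3, 3 hours — each event is 3 hours after the previous one.
Jul 20 2002 6:00 PM + 3 h = Jul 20 2002 9:00 PM.
Jul 20 2002 9:00 PM + 3 h = Jul 21 2002 12:00 AM.
Jul 21 2002 12:00 AM + 3 h = Jul 21 2002 3:00 AM.

Jul 20 2002 9:00 PM, Jul 21 2002 12:00 AM, Jul 21 2002 3:00 AM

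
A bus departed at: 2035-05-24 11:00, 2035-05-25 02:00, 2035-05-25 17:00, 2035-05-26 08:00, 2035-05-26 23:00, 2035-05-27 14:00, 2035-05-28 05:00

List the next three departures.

The interval is a steady 15 hours (15, 15, 15, 15, 15, 15).
2035-05-28 05:00 + 15 h = 2035-05-28 20:00.
2035-05-28 20:00 + 15 h = 2035-05-29 11:00.
2035-05-29 11:00 + 15 h = 2035-05-30 02:00.

2035-05-28 20:00, 2035-05-29 11:00, 2035-05-30 02:00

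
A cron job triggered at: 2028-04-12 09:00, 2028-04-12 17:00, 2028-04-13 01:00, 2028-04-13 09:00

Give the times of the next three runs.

2028-04-13 17:00, 2028-04-14 01:00, 2028-04-14 09:00

Spacing: 8, 8, 8 h — constant 8 h.
2028-04-13 09:00 + 8 h = 2028-04-13 17:00.
2028-04-13 17:00 + 8 h = 2028-04-14 01:00.
2028-04-14 01:00 + 8 h = 2028-04-14 09:00.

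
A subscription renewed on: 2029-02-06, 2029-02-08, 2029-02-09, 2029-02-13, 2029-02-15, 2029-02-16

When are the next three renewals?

2029-02-20, 2029-02-22, 2029-02-23

The gap pattern 2, 1, 4, 2, 1 repeats every 3 events.
These are the Tuesdays, Thursdays and Fridays of each week.
Next Tuesday: 2029-02-20.
Next Thursday: 2029-02-22.
Next Friday: 2029-02-23.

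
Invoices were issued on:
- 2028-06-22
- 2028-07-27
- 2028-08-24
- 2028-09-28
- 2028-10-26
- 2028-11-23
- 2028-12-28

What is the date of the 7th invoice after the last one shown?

Gaps: 35, 28, 35, 28, 28, 35 days — a mix of 28 and 35. Every date is a Thursday.
Each is the 4th Thursday of its month.
4th Thursday of January 2029: 2029-01-25.
February 2029 — 4th Thursday is 2029-02-22.
4th Thursday of March 2029: 2029-03-22.
April 2029 — 4th Thursday is 2029-04-26.
May 2029 — 4th Thursday is 2029-05-24.
June 2029 — 4th Thursday is 2029-06-28.
July 2029 — 4th Thursday is 2029-07-26.

2029-07-26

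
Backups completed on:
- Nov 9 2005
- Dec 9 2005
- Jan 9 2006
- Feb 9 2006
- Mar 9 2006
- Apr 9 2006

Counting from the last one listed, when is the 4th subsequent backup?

The day-of-month is always 9 (30, 31, 31, 28, 31 days between events).
So this recurs on the 9th of each month.
Next: May 2006 → May 9 2006.
Next: June 2006 → Jun 9 2006.
July 2006: Jul 9 2006.
Next: August 2006 → Aug 9 2006.

Aug 9 2006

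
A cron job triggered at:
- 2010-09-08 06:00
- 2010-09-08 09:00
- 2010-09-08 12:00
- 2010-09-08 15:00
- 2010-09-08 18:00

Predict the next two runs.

The interval is a steady 3 hours (3, 3, 3, 3).
2010-09-08 18:00 + 3 h = 2010-09-08 21:00.
2010-09-08 21:00 + 3 h = 2010-09-09 00:00.

2010-09-08 21:00, 2010-09-09 00:00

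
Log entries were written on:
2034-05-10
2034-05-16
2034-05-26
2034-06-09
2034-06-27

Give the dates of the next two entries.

Gaps: 6, 10, 14, 18 days — each gap is 4 larger than the previous one.
Next gap: 22 days. 2034-06-27 + 22 days = 2034-07-19.
Next gap: 26 days. 2034-07-19 + 26 days = 2034-08-14.

2034-07-19, 2034-08-14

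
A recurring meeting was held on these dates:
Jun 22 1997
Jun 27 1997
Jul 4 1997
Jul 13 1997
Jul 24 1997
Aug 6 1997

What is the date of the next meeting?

The spacing grows by 2 each time: 5, 7, 9, 11, 13 days.
Next gap: 15 days. Aug 6 1997 + 15 days = Aug 21 1997.

Aug 21 1997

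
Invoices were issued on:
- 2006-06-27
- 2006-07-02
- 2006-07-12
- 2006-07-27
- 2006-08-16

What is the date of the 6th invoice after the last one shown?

2007-03-29

Intervals are 5, 10, 15, 20 days — an arithmetic progression with common difference 5.
Next gap: 25 days. 2006-08-16 + 25 days = 2006-09-10.
Next gap: 30 days. 2006-09-10 + 30 days = 2006-10-10.
Next gap: 35 days. 2006-10-10 + 35 days = 2006-11-14.
Next gap: 40 days. 2006-11-14 + 40 days = 2006-12-24.
Next gap: 45 days. 2006-12-24 + 45 days = 2007-02-07.
Next gap: 50 days. 2007-02-07 + 50 days = 2007-03-29.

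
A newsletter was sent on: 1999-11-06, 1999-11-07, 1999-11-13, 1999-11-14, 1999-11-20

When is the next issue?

1999-11-21

Every event lands on a Saturday or Sunday (gaps cycle 1, 6, 1, 6).
So the schedule is: every Saturday and Sunday.
The following Sunday is 1999-11-21.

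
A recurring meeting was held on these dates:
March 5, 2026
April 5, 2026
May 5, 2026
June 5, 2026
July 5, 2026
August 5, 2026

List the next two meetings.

The day-of-month is always 5 (31, 30, 31, 30, 31 days between events).
So this recurs on the 5th of each month.
September 2026: September 5, 2026.
October 2026: October 5, 2026.

September 5, 2026; October 5, 2026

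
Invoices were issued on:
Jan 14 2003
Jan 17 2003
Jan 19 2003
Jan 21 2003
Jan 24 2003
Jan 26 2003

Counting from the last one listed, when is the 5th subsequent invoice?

Every event lands on a Tuesday or Friday or Sunday (gaps cycle 3, 2, 2, 3, 2).
So the schedule is: every Tuesday, Friday and Sunday.
Next Tuesday: Jan 28 2003.
The following Friday is Jan 31 2003.
Next Sunday: Feb 2 2003.
The following Tuesday is Feb 4 2003.
Next Friday: Feb 7 2003.

Feb 7 2003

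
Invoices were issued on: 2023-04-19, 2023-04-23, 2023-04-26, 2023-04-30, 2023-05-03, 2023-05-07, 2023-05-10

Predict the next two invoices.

Gaps: 4, 3, 4, 3, 4, 3 days — not constant, but cyclic with period 2.
The events fall on every Wednesday and Sunday.
Next Sunday: 2023-05-14.
The following Wednesday is 2023-05-17.

2023-05-14, 2023-05-17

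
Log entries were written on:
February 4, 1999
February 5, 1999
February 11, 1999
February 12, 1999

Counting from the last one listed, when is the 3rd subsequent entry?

February 25, 1999

Gaps: 1, 6, 1 days — not constant, but cyclic with period 2.
The events fall on every Thursday and Friday.
Next Thursday: February 18, 1999.
The following Friday is February 19, 1999.
Next Thursday: February 25, 1999.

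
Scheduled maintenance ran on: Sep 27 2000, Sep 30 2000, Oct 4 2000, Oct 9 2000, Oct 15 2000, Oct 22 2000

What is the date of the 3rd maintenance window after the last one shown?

Gaps: 3, 4, 5, 6, 7 days — each gap is 1 larger than the previous one.
Next gap: 8 days. Oct 22 2000 + 8 days = Oct 30 2000.
Next gap: 9 days. Oct 30 2000 + 9 days = Nov 8 2000.
Next gap: 10 days. Nov 8 2000 + 10 days = Nov 18 2000.

Nov 18 2000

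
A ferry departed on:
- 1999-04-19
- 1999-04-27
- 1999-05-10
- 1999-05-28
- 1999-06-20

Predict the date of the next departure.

Intervals are 8, 13, 18, 23 days — an arithmetic progression with common difference 5.
Next gap: 28 days. 1999-06-20 + 28 days = 1999-07-18.

1999-07-18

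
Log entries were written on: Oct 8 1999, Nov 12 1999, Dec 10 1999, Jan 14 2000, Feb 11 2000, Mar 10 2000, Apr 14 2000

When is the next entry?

May 12 2000

All dates are Fridays, 35, 28, 35, 28, 28, 35 days apart.
Specifically, the 2nd Friday of each month.
2nd Friday of May 2000: May 12 2000.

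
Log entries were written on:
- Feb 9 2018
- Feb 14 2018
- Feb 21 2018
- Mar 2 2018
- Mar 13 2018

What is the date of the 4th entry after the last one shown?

The spacing grows by 2 each time: 5, 7, 9, 11 days.
Next gap: 13 days. Mar 13 2018 + 13 days = Mar 26 2018.
Next gap: 15 days. Mar 26 2018 + 15 days = Apr 10 2018.
Next gap: 17 days. Apr 10 2018 + 17 days = Apr 27 2018.
Next gap: 19 days. Apr 27 2018 + 19 days = May 16 2018.

May 16 2018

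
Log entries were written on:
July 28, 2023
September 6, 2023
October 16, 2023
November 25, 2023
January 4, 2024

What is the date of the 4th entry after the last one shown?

June 12, 2024

Gaps between consecutive events: 40, 40, 40, 40 days — a constant 40-day interval.
January 4, 2024 + 40 days = February 13, 2024.
February 13, 2024 + 40 days = March 24, 2024.
March 24, 2024 + 40 days = May 3, 2024.
May 3, 2024 + 40 days = June 12, 2024.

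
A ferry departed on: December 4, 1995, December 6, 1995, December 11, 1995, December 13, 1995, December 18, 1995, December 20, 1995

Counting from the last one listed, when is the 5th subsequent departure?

Every event lands on a Monday or Wednesday (gaps cycle 2, 5, 2, 5, 2).
So the schedule is: every Monday and Wednesday.
Next Monday: December 25, 1995.
The following Wednesday is December 27, 1995.
Next Monday: January 1, 1996.
The following Wednesday is January 3, 1996.
The following Monday is January 8, 1996.

January 8, 1996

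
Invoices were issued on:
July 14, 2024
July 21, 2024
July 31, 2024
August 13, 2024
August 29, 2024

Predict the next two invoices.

The spacing grows by 3 each time: 7, 10, 13, 16 days.
Next gap: 19 days. August 29, 2024 + 19 days = September 17, 2024.
Next gap: 22 days. September 17, 2024 + 22 days = October 9, 2024.

September 17, 2024; October 9, 2024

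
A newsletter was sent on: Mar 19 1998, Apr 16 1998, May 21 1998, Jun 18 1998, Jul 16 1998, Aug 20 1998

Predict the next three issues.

All dates are Thursdays, 28, 35, 28, 28, 35 days apart.
Specifically, the 3rd Thursday of each month.
3rd Thursday of September 1998: Sep 17 1998.
October 1998 — 3rd Thursday is Oct 15 1998.
November 1998 — 3rd Thursday is Nov 19 1998.

Sep 17 1998, Oct 15 1998, Nov 19 1998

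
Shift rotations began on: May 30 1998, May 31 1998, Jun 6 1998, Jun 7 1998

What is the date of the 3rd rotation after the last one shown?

Jun 20 1998

Every event lands on a Saturday or Sunday (gaps cycle 1, 6, 1).
So the schedule is: every Saturday and Sunday.
Next Saturday: Jun 13 1998.
The following Sunday is Jun 14 1998.
Next Saturday: Jun 20 1998.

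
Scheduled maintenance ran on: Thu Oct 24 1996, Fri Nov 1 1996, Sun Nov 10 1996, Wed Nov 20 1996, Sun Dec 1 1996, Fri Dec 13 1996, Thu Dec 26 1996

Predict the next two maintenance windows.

Gaps: 8, 9, 10, 11, 12, 13 days — each gap is 1 larger than the previous one.
Next gap: 14 days. Thu Dec 26 1996 + 14 days = Thu Jan 9 1997.
Next gap: 15 days. Thu Jan 9 1997 + 15 days = Fri Jan 24 1997.

Thu Jan 9 1997, Fri Jan 24 1997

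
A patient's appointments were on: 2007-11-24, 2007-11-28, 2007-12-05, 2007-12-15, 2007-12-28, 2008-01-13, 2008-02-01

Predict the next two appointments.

Intervals are 4, 7, 10, 13, 16, 19 days — an arithmetic progression with common difference 3.
Next gap: 22 days. 2008-02-01 + 22 days = 2008-02-23.
Next gap: 25 days. 2008-02-23 + 25 days = 2008-03-19.

2008-02-23, 2008-03-19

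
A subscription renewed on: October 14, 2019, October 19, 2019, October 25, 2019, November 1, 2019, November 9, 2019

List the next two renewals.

November 18, 2019; November 28, 2019

The spacing grows by 1 each time: 5, 6, 7, 8 days.
Next gap: 9 days. November 9, 2019 + 9 days = November 18, 2019.
Next gap: 10 days. November 18, 2019 + 10 days = November 28, 2019.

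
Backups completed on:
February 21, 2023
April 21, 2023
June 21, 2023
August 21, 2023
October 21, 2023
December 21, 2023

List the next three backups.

Gaps: 59, 61, 61, 61, 61 days — not constant. Every event is on the 21st of the month.
Pattern: the 21st of every 2 months.
February 2024: February 21, 2024.
April 2024: April 21, 2024.
Next: June 2024 → June 21, 2024.

February 21, 2024; April 21, 2024; June 21, 2024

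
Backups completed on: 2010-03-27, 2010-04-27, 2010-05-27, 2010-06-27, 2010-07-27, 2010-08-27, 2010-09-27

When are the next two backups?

Gaps: 31, 30, 31, 30, 31, 31 days — not constant. Every event is on the 27th of the month.
Pattern: the 27th of each month.
Next: October 2010 → 2010-10-27.
November 2010: 2010-11-27.

2010-10-27, 2010-11-27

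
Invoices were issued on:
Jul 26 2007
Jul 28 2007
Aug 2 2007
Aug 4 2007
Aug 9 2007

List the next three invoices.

The gap pattern 2, 5, 2, 5 repeats every 2 events.
These are the Thursdays and Saturdays of each week.
Next Saturday: Aug 11 2007.
The following Thursday is Aug 16 2007.
The following Saturday is Aug 18 2007.

Aug 11 2007, Aug 16 2007, Aug 18 2007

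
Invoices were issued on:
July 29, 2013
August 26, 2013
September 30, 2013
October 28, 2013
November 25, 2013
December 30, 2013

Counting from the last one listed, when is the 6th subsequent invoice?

June 30, 2014

These are Mondays with 28, 35, 28, 28, 35-day gaps.
Each is the final Monday of its month — July 29, 2013 is past the 28th, so '4th Monday' doesn't fit.
January 2014 ends with Monday January 27, 2014.
February 2014 ends with Monday February 24, 2014.
March 2014 ends with Monday March 31, 2014.
April 2014 ends with Monday April 28, 2014.
Last Monday of May 2014: May 26, 2014.
June 2014 ends with Monday June 30, 2014.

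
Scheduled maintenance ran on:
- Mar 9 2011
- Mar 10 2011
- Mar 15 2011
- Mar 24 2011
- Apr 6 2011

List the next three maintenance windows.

The spacing grows by 4 each time: 1, 5, 9, 13 days.
Next gap: 17 days. Apr 6 2011 + 17 days = Apr 23 2011.
Next gap: 21 days. Apr 23 2011 + 21 days = May 14 2011.
Next gap: 25 days. May 14 2011 + 25 days = Jun 8 2011.

Apr 23 2011, May 14 2011, Jun 8 2011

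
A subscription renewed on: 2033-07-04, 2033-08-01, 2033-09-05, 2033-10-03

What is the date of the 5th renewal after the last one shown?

2034-03-06

All dates are Mondays, 28, 35, 28 days apart.
Specifically, the 1st Monday of each month.
November 2033 — 1st Monday is 2033-11-07.
December 2033 — 1st Monday is 2033-12-05.
January 2034 — 1st Monday is 2034-01-02.
1st Monday of February 2034: 2034-02-06.
1st Monday of March 2034: 2034-03-06.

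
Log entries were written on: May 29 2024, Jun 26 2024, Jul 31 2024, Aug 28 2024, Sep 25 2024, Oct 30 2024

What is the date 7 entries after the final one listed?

Every date is a Wednesday; gaps 28, 35, 28, 28, 35 days.
Each is the last Wednesday of its month (at least one falls on the 29th or later, ruling out '4th Wednesday').
November 2024 ends with Wednesday Nov 27 2024.
Last Wednesday of December 2024: Dec 25 2024.
Last Wednesday of January 2025: Jan 29 2025.
Last Wednesday of February 2025: Feb 26 2025.
March 2025 ends with Wednesday Mar 26 2025.
April 2025 ends with Wednesday Apr 30 2025.
Last Wednesday of May 2025: May 28 2025.

May 28 2025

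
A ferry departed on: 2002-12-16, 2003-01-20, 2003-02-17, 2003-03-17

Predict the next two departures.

2003-04-21, 2003-05-19

Gaps: 35, 28, 28 days — a mix of 28 and 35. Every date is a Monday.
Each is the 3rd Monday of its month.
3rd Monday of April 2003: 2003-04-21.
3rd Monday of May 2003: 2003-05-19.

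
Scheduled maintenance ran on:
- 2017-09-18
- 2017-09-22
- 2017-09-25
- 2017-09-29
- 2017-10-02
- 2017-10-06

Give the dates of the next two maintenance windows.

Gaps: 4, 3, 4, 3, 4 days — not constant, but cyclic with period 2.
The events fall on every Monday and Friday.
Next Monday: 2017-10-09.
The following Friday is 2017-10-13.

2017-10-09, 2017-10-13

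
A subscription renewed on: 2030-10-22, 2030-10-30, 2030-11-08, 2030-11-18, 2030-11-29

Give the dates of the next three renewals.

Gaps: 8, 9, 10, 11 days — each gap is 1 larger than the previous one.
Next gap: 12 days. 2030-11-29 + 12 days = 2030-12-11.
Next gap: 13 days. 2030-12-11 + 13 days = 2030-12-24.
Next gap: 14 days. 2030-12-24 + 14 days = 2031-01-07.

2030-12-11, 2030-12-24, 2031-01-07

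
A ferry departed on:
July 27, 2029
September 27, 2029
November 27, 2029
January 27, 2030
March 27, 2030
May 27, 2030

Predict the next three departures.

Each date is the 27th; the gaps (62, 61, 61, 59, 61) track the month lengths.
The rule is the 27th of every 2 months.
Next: July 2030 → July 27, 2030.
Next: September 2030 → September 27, 2030.
Next: November 2030 → November 27, 2030.

July 27, 2030; September 27, 2030; November 27, 2030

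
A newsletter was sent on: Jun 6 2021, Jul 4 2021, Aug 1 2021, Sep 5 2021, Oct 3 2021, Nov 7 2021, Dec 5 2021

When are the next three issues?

Jan 2 2022, Feb 6 2022, Mar 6 2022

These are Sundays at 28- or 35-day spacing (28, 28, 35, 28, 35, 28).
The pattern: 1st Sunday of the month.
1st Sunday of January 2022: Jan 2 2022.
February 2022 — 1st Sunday is Feb 6 2022.
March 2022 — 1st Sunday is Mar 6 2022.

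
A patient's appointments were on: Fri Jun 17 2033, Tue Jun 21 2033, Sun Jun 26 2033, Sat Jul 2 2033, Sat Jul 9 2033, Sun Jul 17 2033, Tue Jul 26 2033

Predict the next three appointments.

Intervals are 4, 5, 6, 7, 8, 9 days — an arithmetic progression with common difference 1.
Next gap: 10 days. Tue Jul 26 2033 + 10 days = Fri Aug 5 2033.
Next gap: 11 days. Fri Aug 5 2033 + 11 days = Tue Aug 16 2033.
Next gap: 12 days. Tue Aug 16 2033 + 12 days = Sun Aug 28 2033.

Fri Aug 5 2033, Tue Aug 16 2033, Sun Aug 28 2033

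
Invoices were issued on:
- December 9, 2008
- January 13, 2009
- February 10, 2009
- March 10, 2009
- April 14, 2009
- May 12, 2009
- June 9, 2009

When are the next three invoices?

July 14, 2009; August 11, 2009; September 8, 2009

These are Tuesdays at 28- or 35-day spacing (35, 28, 28, 35, 28, 28).
The pattern: 2nd Tuesday of the month.
2nd Tuesday of July 2009: July 14, 2009.
August 2009 — 2nd Tuesday is August 11, 2009.
2nd Tuesday of September 2009: September 8, 2009.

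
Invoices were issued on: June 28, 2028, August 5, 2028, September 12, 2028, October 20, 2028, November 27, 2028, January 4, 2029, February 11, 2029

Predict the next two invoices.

The spacing is 38, 38, 38, 38, 38, 38 days — always 38 days.
February 11, 2029 + 38 days = March 21, 2029.
March 21, 2029 + 38 days = April 28, 2029.

March 21, 2029; April 28, 2029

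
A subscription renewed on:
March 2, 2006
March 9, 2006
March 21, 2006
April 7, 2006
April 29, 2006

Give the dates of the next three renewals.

May 26, 2006; June 27, 2006; August 3, 2006

The spacing grows by 5 each time: 7, 12, 17, 22 days.
Next gap: 27 days. April 29, 2006 + 27 days = May 26, 2006.
Next gap: 32 days. May 26, 2006 + 32 days = June 27, 2006.
Next gap: 37 days. June 27, 2006 + 37 days = August 3, 2006.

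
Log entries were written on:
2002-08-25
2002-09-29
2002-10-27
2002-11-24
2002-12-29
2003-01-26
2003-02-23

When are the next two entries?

2003-03-30, 2003-04-27

Every date is a Sunday; gaps 35, 28, 28, 35, 28, 28 days.
Each is the last Sunday of its month (at least one falls on the 29th or later, ruling out '4th Sunday').
Last Sunday of March 2003: 2003-03-30.
April 2003 ends with Sunday 2003-04-27.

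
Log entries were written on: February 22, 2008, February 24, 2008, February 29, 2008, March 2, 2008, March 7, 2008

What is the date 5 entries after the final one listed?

March 23, 2008

Gaps: 2, 5, 2, 5 days — not constant, but cyclic with period 2.
The events fall on every Friday and Sunday.
Next Sunday: March 9, 2008.
The following Friday is March 14, 2008.
Next Sunday: March 16, 2008.
The following Friday is March 21, 2008.
Next Sunday: March 23, 2008.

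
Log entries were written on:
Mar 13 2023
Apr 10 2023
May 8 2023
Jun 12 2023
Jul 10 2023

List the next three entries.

Aug 14 2023, Sep 11 2023, Oct 9 2023

These are Mondays at 28- or 35-day spacing (28, 28, 35, 28).
The pattern: 2nd Monday of the month.
2nd Monday of August 2023: Aug 14 2023.
September 2023 — 2nd Monday is Sep 11 2023.
October 2023 — 2nd Monday is Oct 9 2023.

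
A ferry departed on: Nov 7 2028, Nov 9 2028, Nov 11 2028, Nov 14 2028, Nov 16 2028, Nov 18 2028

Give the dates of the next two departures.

Nov 21 2028, Nov 23 2028

Every event lands on a Tuesday or Thursday or Saturday (gaps cycle 2, 2, 3, 2, 2).
So the schedule is: every Tuesday, Thursday and Saturday.
The following Tuesday is Nov 21 2028.
Next Thursday: Nov 23 2028.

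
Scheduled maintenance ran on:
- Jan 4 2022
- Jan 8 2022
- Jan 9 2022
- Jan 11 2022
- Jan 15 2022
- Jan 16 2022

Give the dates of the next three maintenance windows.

Gaps: 4, 1, 2, 4, 1 days — not constant, but cyclic with period 3.
The events fall on every Tuesday, Saturday and Sunday.
The following Tuesday is Jan 18 2022.
Next Saturday: Jan 22 2022.
Next Sunday: Jan 23 2022.

Jan 18 2022, Jan 22 2022, Jan 23 2022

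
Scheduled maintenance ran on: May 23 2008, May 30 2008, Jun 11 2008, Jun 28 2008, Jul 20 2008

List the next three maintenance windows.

Intervals are 7, 12, 17, 22 days — an arithmetic progression with common difference 5.
Next gap: 27 days. Jul 20 2008 + 27 days = Aug 16 2008.
Next gap: 32 days. Aug 16 2008 + 32 days = Sep 17 2008.
Next gap: 37 days. Sep 17 2008 + 37 days = Oct 24 2008.

Aug 16 2008, Sep 17 2008, Oct 24 2008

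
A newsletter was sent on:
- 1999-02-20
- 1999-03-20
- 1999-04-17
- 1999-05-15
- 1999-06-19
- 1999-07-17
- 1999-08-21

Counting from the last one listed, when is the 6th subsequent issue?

2000-02-19

These are Saturdays at 28- or 35-day spacing (28, 28, 28, 35, 28, 35).
The pattern: 3rd Saturday of the month.
3rd Saturday of September 1999: 1999-09-18.
3rd Saturday of October 1999: 1999-10-16.
November 1999 — 3rd Saturday is 1999-11-20.
December 1999 — 3rd Saturday is 1999-12-18.
3rd Saturday of January 2000: 2000-01-15.
3rd Saturday of February 2000: 2000-02-19.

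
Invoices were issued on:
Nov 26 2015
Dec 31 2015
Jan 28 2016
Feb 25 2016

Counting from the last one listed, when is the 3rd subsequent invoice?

May 26 2016

All Thursdays; the gaps (35, 28, 28) vary with month length.
This is the last Thursday of each month.
Last Thursday of March 2016: Mar 31 2016.
Last Thursday of April 2016: Apr 28 2016.
Last Thursday of May 2016: May 26 2016.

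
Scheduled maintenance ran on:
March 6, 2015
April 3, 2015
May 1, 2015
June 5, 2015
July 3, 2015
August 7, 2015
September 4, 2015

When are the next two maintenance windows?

These are Fridays at 28- or 35-day spacing (28, 28, 35, 28, 35, 28).
The pattern: 1st Friday of the month.
October 2015 — 1st Friday is October 2, 2015.
November 2015 — 1st Friday is November 6, 2015.

October 2, 2015; November 6, 2015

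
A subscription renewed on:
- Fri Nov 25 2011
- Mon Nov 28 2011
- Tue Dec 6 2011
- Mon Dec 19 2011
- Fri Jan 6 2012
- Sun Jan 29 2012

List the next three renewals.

Sun Feb 26 2012, Fri Mar 30 2012, Mon May 7 2012

The spacing grows by 5 each time: 3, 8, 13, 18, 23 days.
Next gap: 28 days. Sun Jan 29 2012 + 28 days = Sun Feb 26 2012.
Next gap: 33 days. Sun Feb 26 2012 + 33 days = Fri Mar 30 2012.
Next gap: 38 days. Fri Mar 30 2012 + 38 days = Mon May 7 2012.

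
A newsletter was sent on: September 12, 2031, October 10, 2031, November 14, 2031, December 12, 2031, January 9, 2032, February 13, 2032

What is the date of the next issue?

March 12, 2032

Gaps: 28, 35, 28, 28, 35 days — a mix of 28 and 35. Every date is a Friday.
Each is the 2nd Friday of its month.
March 2032 — 2nd Friday is March 12, 2032.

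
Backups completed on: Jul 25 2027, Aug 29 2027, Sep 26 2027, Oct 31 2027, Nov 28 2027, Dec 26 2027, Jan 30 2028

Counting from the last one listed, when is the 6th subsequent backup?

All Sundays; the gaps (35, 28, 35, 28, 28, 35) vary with month length.
This is the last Sunday of each month.
Last Sunday of February 2028: Feb 27 2028.
March 2028 ends with Sunday Mar 26 2028.
April 2028 ends with Sunday Apr 30 2028.
May 2028 ends with Sunday May 28 2028.
Last Sunday of June 2028: Jun 25 2028.
July 2028 ends with Sunday Jul 30 2028.

Jul 30 2028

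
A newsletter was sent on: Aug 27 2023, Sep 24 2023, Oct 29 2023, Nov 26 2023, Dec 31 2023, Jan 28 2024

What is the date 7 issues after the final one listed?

Every date is a Sunday; gaps 28, 35, 28, 35, 28 days.
Each is the last Sunday of its month (at least one falls on the 29th or later, ruling out '4th Sunday').
Last Sunday of February 2024: Feb 25 2024.
March 2024 ends with Sunday Mar 31 2024.
Last Sunday of April 2024: Apr 28 2024.
May 2024 ends with Sunday May 26 2024.
Last Sunday of June 2024: Jun 30 2024.
Last Sunday of July 2024: Jul 28 2024.
Last Sunday of August 2024: Aug 25 2024.

Aug 25 2024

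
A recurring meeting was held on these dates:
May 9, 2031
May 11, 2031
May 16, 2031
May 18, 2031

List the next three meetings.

The gap pattern 2, 5, 2 repeats every 2 events.
These are the Fridays and Sundays of each week.
The following Friday is May 23, 2031.
Next Sunday: May 25, 2031.
Next Friday: May 30, 2031.

May 23, 2031; May 25, 2031; May 30, 2031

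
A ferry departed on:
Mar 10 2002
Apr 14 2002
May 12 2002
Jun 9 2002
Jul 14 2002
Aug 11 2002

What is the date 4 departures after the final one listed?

Dec 8 2002

Gaps: 35, 28, 28, 35, 28 days — a mix of 28 and 35. Every date is a Sunday.
Each is the 2nd Sunday of its month.
2nd Sunday of September 2002: Sep 8 2002.
2nd Sunday of October 2002: Oct 13 2002.
November 2002 — 2nd Sunday is Nov 10 2002.
December 2002 — 2nd Sunday is Dec 8 2002.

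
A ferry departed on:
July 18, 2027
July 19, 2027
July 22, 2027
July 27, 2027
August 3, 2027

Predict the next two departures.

The spacing grows by 2 each time: 1, 3, 5, 7 days.
Next gap: 9 days. August 3, 2027 + 9 days = August 12, 2027.
Next gap: 11 days. August 12, 2027 + 11 days = August 23, 2027.

August 12, 2027; August 23, 2027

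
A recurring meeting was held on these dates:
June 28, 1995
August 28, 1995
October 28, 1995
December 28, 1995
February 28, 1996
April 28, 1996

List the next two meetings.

June 28, 1996; August 28, 1996

The day-of-month is always 28 (61, 61, 61, 62, 60 days between events).
So this recurs on the 28th of every 2 months.
June 1996: June 28, 1996.
Next: August 1996 → August 28, 1996.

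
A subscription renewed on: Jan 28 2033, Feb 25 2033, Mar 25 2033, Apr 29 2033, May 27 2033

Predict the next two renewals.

Jun 24 2033, Jul 29 2033

These are Fridays with 28, 28, 35, 28-day gaps.
Each is the final Friday of its month — Apr 29 2033 is past the 28th, so '4th Friday' doesn't fit.
June 2033 ends with Friday Jun 24 2033.
July 2033 ends with Friday Jul 29 2033.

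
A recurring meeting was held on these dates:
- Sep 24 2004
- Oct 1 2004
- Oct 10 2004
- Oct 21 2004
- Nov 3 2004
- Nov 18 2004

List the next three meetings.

Dec 5 2004, Dec 24 2004, Jan 14 2005

Gaps: 7, 9, 11, 13, 15 days — each gap is 2 larger than the previous one.
Next gap: 17 days. Nov 18 2004 + 17 days = Dec 5 2004.
Next gap: 19 days. Dec 5 2004 + 19 days = Dec 24 2004.
Next gap: 21 days. Dec 24 2004 + 21 days = Jan 14 2005.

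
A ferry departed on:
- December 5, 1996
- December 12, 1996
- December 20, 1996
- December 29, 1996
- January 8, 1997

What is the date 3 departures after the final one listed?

Intervals are 7, 8, 9, 10 days — an arithmetic progression with common difference 1.
Next gap: 11 days. January 8, 1997 + 11 days = January 19, 1997.
Next gap: 12 days. January 19, 1997 + 12 days = January 31, 1997.
Next gap: 13 days. January 31, 1997 + 13 days = February 13, 1997.

February 13, 1997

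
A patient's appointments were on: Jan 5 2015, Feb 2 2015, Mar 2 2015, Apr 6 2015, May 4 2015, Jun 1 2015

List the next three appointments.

Gaps: 28, 28, 35, 28, 28 days — a mix of 28 and 35. Every date is a Monday.
Each is the 1st Monday of its month.
July 2015 — 1st Monday is Jul 6 2015.
August 2015 — 1st Monday is Aug 3 2015.
September 2015 — 1st Monday is Sep 7 2015.

Jul 6 2015, Aug 3 2015, Sep 7 2015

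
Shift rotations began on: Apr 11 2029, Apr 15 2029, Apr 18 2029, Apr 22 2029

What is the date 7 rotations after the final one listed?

May 16 2029

Every event lands on a Wednesday or Sunday (gaps cycle 4, 3, 4).
So the schedule is: every Wednesday and Sunday.
Next Wednesday: Apr 25 2029.
The following Sunday is Apr 29 2029.
Next Wednesday: May 2 2029.
Next Sunday: May 6 2029.
Next Wednesday: May 9 2029.
The following Sunday is May 13 2029.
Next Wednesday: May 16 2029.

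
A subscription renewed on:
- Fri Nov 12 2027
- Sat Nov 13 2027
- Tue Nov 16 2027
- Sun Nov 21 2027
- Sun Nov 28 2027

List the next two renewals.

The spacing grows by 2 each time: 1, 3, 5, 7 days.
Next gap: 9 days. Sun Nov 28 2027 + 9 days = Tue Dec 7 2027.
Next gap: 11 days. Tue Dec 7 2027 + 11 days = Sat Dec 18 2027.

Tue Dec 7 2027, Sat Dec 18 2027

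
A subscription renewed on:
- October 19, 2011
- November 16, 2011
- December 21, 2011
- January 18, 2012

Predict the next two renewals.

These are Wednesdays at 28- or 35-day spacing (28, 35, 28).
The pattern: 3rd Wednesday of the month.
February 2012 — 3rd Wednesday is February 15, 2012.
3rd Wednesday of March 2012: March 21, 2012.

February 15, 2012; March 21, 2012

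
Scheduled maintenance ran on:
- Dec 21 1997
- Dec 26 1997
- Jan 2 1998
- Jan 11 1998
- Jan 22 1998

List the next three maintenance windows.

Gaps: 5, 7, 9, 11 days — each gap is 2 larger than the previous one.
Next gap: 13 days. Jan 22 1998 + 13 days = Feb 4 1998.
Next gap: 15 days. Feb 4 1998 + 15 days = Feb 19 1998.
Next gap: 17 days. Feb 19 1998 + 17 days = Mar 8 1998.

Feb 4 1998, Feb 19 1998, Mar 8 1998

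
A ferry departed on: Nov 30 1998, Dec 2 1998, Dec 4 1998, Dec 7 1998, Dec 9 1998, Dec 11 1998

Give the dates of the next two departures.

Dec 14 1998, Dec 16 1998

Every event lands on a Monday or Wednesday or Friday (gaps cycle 2, 2, 3, 2, 2).
So the schedule is: every Monday, Wednesday and Friday.
The following Monday is Dec 14 1998.
Next Wednesday: Dec 16 1998.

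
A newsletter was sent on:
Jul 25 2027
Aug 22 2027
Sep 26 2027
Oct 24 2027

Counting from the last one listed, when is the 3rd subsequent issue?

These are Sundays at 28- or 35-day spacing (28, 35, 28).
The pattern: 4th Sunday of the month.
November 2027 — 4th Sunday is Nov 28 2027.
December 2027 — 4th Sunday is Dec 26 2027.
4th Sunday of January 2028: Jan 23 2028.

Jan 23 2028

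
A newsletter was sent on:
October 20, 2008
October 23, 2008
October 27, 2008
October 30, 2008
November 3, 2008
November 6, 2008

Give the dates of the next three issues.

Every event lands on a Monday or Thursday (gaps cycle 3, 4, 3, 4, 3).
So the schedule is: every Monday and Thursday.
Next Monday: November 10, 2008.
The following Thursday is November 13, 2008.
The following Monday is November 17, 2008.

November 10, 2008; November 13, 2008; November 17, 2008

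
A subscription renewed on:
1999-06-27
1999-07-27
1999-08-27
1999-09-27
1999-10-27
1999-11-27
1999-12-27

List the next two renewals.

The day-of-month is always 27 (30, 31, 31, 30, 31, 30 days between events).
So this recurs on the 27th of each month.
Next: January 2000 → 2000-01-27.
February 2000: 2000-02-27.

2000-01-27, 2000-02-27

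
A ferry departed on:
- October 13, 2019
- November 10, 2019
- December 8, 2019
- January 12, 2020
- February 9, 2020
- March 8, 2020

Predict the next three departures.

These are Sundays at 28- or 35-day spacing (28, 28, 35, 28, 28).
The pattern: 2nd Sunday of the month.
April 2020 — 2nd Sunday is April 12, 2020.
May 2020 — 2nd Sunday is May 10, 2020.
2nd Sunday of June 2020: June 14, 2020.

April 12, 2020; May 10, 2020; June 14, 2020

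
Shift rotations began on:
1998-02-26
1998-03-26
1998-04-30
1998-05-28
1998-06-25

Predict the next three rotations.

All Thursdays; the gaps (28, 35, 28, 28) vary with month length.
This is the last Thursday of each month.
July 1998 ends with Thursday 1998-07-30.
August 1998 ends with Thursday 1998-08-27.
September 1998 ends with Thursday 1998-09-24.

1998-07-30, 1998-08-27, 1998-09-24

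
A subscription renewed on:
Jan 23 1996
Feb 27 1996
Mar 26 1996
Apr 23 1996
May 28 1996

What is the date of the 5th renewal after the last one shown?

Gaps: 35, 28, 28, 35 days — a mix of 28 and 35. Every date is a Tuesday.
Each is the 4th Tuesday of its month.
June 1996 — 4th Tuesday is Jun 25 1996.
4th Tuesday of July 1996: Jul 23 1996.
4th Tuesday of August 1996: Aug 27 1996.
September 1996 — 4th Tuesday is Sep 24 1996.
4th Tuesday of October 1996: Oct 22 1996.

Oct 22 1996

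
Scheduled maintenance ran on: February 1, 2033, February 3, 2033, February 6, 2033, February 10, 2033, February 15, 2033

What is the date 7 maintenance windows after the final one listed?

April 19, 2033

Intervals are 2, 3, 4, 5 days — an arithmetic progression with common difference 1.
Next gap: 6 days. February 15, 2033 + 6 days = February 21, 2033.
Next gap: 7 days. February 21, 2033 + 7 days = February 28, 2033.
Next gap: 8 days. February 28, 2033 + 8 days = March 8, 2033.
Next gap: 9 days. March 8, 2033 + 9 days = March 17, 2033.
Next gap: 10 days. March 17, 2033 + 10 days = March 27, 2033.
Next gap: 11 days. March 27, 2033 + 11 days = April 7, 2033.
Next gap: 12 days. April 7, 2033 + 12 days = April 19, 2033.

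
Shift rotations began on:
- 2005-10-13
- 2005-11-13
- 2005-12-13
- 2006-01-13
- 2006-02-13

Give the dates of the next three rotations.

2006-03-13, 2006-04-13, 2006-05-13

Each date is the 13th; the gaps (31, 30, 31, 31) track the month lengths.
The rule is the 13th of each month.
Next: March 2006 → 2006-03-13.
Next: April 2006 → 2006-04-13.
May 2006: 2006-05-13.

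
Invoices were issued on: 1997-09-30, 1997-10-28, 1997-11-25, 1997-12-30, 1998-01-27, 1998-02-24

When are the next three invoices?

1998-03-31, 1998-04-28, 1998-05-26

These are Tuesdays with 28, 28, 35, 28, 28-day gaps.
Each is the final Tuesday of its month — 1997-09-30 is past the 28th, so '4th Tuesday' doesn't fit.
March 1998 ends with Tuesday 1998-03-31.
April 1998 ends with Tuesday 1998-04-28.
May 1998 ends with Tuesday 1998-05-26.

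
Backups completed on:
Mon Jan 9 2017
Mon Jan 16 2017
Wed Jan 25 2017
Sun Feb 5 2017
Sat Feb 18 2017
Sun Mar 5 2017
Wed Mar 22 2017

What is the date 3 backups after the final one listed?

Gaps: 7, 9, 11, 13, 15, 17 days — each gap is 2 larger than the previous one.
Next gap: 19 days. Wed Mar 22 2017 + 19 days = Mon Apr 10 2017.
Next gap: 21 days. Mon Apr 10 2017 + 21 days = Mon May 1 2017.
Next gap: 23 days. Mon May 1 2017 + 23 days = Wed May 24 2017.

Wed May 24 2017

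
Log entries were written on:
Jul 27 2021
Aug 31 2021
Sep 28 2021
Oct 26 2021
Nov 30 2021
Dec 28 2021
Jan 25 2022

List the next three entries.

All Tuesdays; the gaps (35, 28, 28, 35, 28, 28) vary with month length.
This is the last Tuesday of each month.
February 2022 ends with Tuesday Feb 22 2022.
Last Tuesday of March 2022: Mar 29 2022.
April 2022 ends with Tuesday Apr 26 2022.

Feb 22 2022, Mar 29 2022, Apr 26 2022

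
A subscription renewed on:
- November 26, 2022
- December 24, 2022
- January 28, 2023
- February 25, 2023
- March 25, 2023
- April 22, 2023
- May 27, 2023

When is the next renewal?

June 24, 2023

These are Saturdays at 28- or 35-day spacing (28, 35, 28, 28, 28, 35).
The pattern: 4th Saturday of the month.
June 2023 — 4th Saturday is June 24, 2023.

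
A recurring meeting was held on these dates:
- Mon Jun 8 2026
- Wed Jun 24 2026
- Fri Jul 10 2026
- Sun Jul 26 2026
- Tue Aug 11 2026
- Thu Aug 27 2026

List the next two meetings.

Sat Sep 12 2026, Mon Sep 28 2026

Every event comes 16 days after the last (16, 16, 16, 16, 16).
Thu Aug 27 2026 + 16 days = Sat Sep 12 2026.
Sat Sep 12 2026 + 16 days = Mon Sep 28 2026.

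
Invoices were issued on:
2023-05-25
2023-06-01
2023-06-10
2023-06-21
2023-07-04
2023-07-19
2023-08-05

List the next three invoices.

Gaps: 7, 9, 11, 13, 15, 17 days — each gap is 2 larger than the previous one.
Next gap: 19 days. 2023-08-05 + 19 days = 2023-08-24.
Next gap: 21 days. 2023-08-24 + 21 days = 2023-09-14.
Next gap: 23 days. 2023-09-14 + 23 days = 2023-10-07.

2023-08-24, 2023-09-14, 2023-10-07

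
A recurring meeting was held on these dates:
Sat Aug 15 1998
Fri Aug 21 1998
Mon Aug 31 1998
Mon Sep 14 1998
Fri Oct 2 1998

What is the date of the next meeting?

Gaps: 6, 10, 14, 18 days — each gap is 4 larger than the previous one.
Next gap: 22 days. Fri Oct 2 1998 + 22 days = Sat Oct 24 1998.

Sat Oct 24 1998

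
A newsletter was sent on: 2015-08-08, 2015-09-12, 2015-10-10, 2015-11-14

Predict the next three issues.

2015-12-12, 2016-01-09, 2016-02-13

All dates are Saturdays, 35, 28, 35 days apart.
Specifically, the 2nd Saturday of each month.
December 2015 — 2nd Saturday is 2015-12-12.
January 2016 — 2nd Saturday is 2016-01-09.
February 2016 — 2nd Saturday is 2016-02-13.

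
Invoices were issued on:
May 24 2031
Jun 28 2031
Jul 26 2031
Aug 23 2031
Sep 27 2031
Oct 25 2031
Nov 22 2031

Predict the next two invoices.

Dec 27 2031, Jan 24 2032

These are Saturdays at 28- or 35-day spacing (35, 28, 28, 35, 28, 28).
The pattern: 4th Saturday of the month.
December 2031 — 4th Saturday is Dec 27 2031.
4th Saturday of January 2032: Jan 24 2032.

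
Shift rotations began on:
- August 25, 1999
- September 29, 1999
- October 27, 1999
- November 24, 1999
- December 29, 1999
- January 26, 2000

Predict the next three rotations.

February 23, 2000; March 29, 2000; April 26, 2000

These are Wednesdays with 35, 28, 28, 35, 28-day gaps.
Each is the final Wednesday of its month — September 29, 1999 is past the 28th, so '4th Wednesday' doesn't fit.
Last Wednesday of February 2000: February 23, 2000.
Last Wednesday of March 2000: March 29, 2000.
Last Wednesday of April 2000: April 26, 2000.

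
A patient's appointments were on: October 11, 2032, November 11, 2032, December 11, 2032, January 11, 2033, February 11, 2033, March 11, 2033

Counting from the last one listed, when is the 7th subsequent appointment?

October 11, 2033

Each date is the 11th; the gaps (31, 30, 31, 31, 28) track the month lengths.
The rule is the 11th of each month.
April 2033: April 11, 2033.
Next: May 2033 → May 11, 2033.
June 2033: June 11, 2033.
Next: July 2033 → July 11, 2033.
August 2033: August 11, 2033.
September 2033: September 11, 2033.
October 2033: October 11, 2033.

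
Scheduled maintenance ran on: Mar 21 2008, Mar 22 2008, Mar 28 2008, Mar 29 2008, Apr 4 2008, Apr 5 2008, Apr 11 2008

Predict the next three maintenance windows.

Apr 12 2008, Apr 18 2008, Apr 19 2008

Gaps: 1, 6, 1, 6, 1, 6 days — not constant, but cyclic with period 2.
The events fall on every Friday and Saturday.
Next Saturday: Apr 12 2008.
The following Friday is Apr 18 2008.
Next Saturday: Apr 19 2008.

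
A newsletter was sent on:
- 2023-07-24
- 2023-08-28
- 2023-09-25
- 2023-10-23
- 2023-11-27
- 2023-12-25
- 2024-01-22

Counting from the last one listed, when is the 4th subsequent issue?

2024-05-27

Gaps: 35, 28, 28, 35, 28, 28 days — a mix of 28 and 35. Every date is a Monday.
Each is the 4th Monday of its month.
February 2024 — 4th Monday is 2024-02-26.
4th Monday of March 2024: 2024-03-25.
4th Monday of April 2024: 2024-04-22.
May 2024 — 4th Monday is 2024-05-27.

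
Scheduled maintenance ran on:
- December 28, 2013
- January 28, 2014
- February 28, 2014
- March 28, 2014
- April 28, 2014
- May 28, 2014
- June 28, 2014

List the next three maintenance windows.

Gaps: 31, 31, 28, 31, 30, 31 days — not constant. Every event is on the 28th of the month.
Pattern: the 28th of each month.
July 2014: July 28, 2014.
Next: August 2014 → August 28, 2014.
Next: September 2014 → September 28, 2014.

July 28, 2014; August 28, 2014; September 28, 2014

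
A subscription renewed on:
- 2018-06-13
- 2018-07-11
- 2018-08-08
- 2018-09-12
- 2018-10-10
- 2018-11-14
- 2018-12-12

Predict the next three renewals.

2019-01-09, 2019-02-13, 2019-03-13

Gaps: 28, 28, 35, 28, 35, 28 days — a mix of 28 and 35. Every date is a Wednesday.
Each is the 2nd Wednesday of its month.
2nd Wednesday of January 2019: 2019-01-09.
2nd Wednesday of February 2019: 2019-02-13.
March 2019 — 2nd Wednesday is 2019-03-13.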